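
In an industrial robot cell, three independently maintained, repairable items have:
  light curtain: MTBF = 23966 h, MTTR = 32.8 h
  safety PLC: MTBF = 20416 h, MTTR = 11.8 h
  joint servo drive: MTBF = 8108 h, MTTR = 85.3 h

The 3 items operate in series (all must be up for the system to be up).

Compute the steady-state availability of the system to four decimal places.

0.9877

A(light curtain) = MTBF/(MTBF+MTTR) = 23966/(23966+32.8) = 0.998633
A(safety PLC) = MTBF/(MTBF+MTTR) = 20416/(20416+11.8) = 0.999422
A(joint servo drive) = MTBF/(MTBF+MTTR) = 8108/(8108+85.3) = 0.989589
Series availability: 0.998633 × 0.999422 × 0.989589 = 0.9877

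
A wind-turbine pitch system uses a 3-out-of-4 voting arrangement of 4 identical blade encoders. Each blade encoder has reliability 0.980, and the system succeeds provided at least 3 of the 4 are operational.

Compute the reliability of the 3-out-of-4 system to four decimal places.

0.9977

R = Σ_{i=3}^{4} C(4,i) p^i (1−p)^{4−i} with p = 0.980
C(4,3)·0.980^3·0.020^1 = 0.075295
C(4,4)·0.980^4·0.020^0 = 0.922368
Sum = 0.9977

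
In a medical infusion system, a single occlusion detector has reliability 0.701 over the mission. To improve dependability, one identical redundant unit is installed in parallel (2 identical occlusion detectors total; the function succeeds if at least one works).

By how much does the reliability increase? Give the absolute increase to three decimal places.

0.210

R_before = 0.701
R_after = 1 − (1 − 0.701)^2 = 0.911
ΔR = 0.911 − 0.701 = 0.210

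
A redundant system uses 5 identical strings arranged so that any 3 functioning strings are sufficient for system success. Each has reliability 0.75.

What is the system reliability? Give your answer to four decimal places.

0.8965

R = Σ_{i=3}^{5} C(5,i) p^i (1−p)^{5−i} with p = 0.75
C(5,3)·0.75^3·0.25^2 = 0.263672
C(5,4)·0.75^4·0.25^1 = 0.395508
C(5,5)·0.75^5·0.25^0 = 0.237305
Sum = 0.8965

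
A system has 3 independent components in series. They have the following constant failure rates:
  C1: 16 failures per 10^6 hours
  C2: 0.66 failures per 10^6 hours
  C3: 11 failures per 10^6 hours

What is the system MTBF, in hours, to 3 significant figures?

Series of exponential components: λ_sys = Σ λ_i
λ_sys = 0.000016 + 0.00000066 + 0.000011 = 2.7660e-05 /h
MTBF = 1 / λ_sys = 36200 h

36200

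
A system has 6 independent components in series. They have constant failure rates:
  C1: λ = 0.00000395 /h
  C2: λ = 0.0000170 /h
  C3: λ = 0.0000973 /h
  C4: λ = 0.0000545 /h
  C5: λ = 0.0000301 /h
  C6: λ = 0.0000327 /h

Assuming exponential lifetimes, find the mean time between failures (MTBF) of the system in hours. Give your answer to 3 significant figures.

4250

Series of exponential components: λ_sys = Σ λ_i
λ_sys = 0.00000395 + 0.0000170 + 0.0000973 + 0.0000545 + 0.0000301 + 0.0000327 = 2.3555e-04 /h
MTBF = 1 / λ_sys = 4250 h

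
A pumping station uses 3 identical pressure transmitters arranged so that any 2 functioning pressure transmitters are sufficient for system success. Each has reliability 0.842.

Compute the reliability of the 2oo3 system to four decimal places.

0.9330

R = Σ_{i=2}^{3} C(3,i) p^i (1−p)^{3−i} with p = 0.842
C(3,2)·0.842^2·0.158^1 = 0.336049
C(3,3)·0.842^3·0.158^0 = 0.596948
Sum = 0.9330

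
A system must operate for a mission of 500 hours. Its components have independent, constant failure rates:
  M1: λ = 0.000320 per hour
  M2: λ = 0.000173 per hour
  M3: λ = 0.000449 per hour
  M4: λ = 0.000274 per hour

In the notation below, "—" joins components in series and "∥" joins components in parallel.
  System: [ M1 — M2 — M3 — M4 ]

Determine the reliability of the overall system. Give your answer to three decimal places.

R(M1) = exp(−0.000320 × 500) = 0.85214
R(M2) = exp(−0.000173 × 500) = 0.91714
R(M3) = exp(−0.000449 × 500) = 0.79892
R(M4) = exp(−0.000274 × 500) = 0.87197
Series (M1, M2, M3, and M4): 0.85214 × 0.91714 × 0.79892 × 0.87197 = 0.544

0.544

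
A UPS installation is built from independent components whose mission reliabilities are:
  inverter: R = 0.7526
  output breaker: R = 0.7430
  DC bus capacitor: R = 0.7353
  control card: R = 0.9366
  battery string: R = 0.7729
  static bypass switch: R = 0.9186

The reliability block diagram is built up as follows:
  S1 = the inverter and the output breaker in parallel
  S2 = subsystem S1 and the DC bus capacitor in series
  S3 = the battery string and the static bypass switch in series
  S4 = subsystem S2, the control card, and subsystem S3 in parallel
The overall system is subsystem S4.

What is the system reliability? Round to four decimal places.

Parallel (inverter and output breaker): 1 − (1 − 0.752600)(1 − 0.743000) = 0.936418
Series ([0.936418] and DC bus capacitor): 0.936418 × 0.735300 = 0.688548
Series (battery string and static bypass switch): 0.772900 × 0.918600 = 0.709986
Parallel ([0.688548], control card, and [0.709986]): 1 − (1 − 0.688548)(1 − 0.936600)(1 − 0.709986) = 0.9943

0.9943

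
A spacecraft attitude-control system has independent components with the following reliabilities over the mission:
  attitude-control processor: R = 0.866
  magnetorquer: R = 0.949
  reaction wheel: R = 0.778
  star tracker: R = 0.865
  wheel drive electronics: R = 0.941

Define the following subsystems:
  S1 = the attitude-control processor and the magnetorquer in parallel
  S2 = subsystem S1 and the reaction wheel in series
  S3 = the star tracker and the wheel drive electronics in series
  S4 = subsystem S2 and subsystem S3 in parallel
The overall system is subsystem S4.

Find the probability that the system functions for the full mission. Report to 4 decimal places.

0.9577

Parallel (attitude-control processor and magnetorquer): 1 − (1 − 0.866000)(1 − 0.949000) = 0.993166
Series ([0.993166] and reaction wheel): 0.993166 × 0.778000 = 0.772683
Series (star tracker and wheel drive electronics): 0.865000 × 0.941000 = 0.813965
Parallel ([0.772683] and [0.813965]): 1 − (1 − 0.772683)(1 − 0.813965) = 0.9577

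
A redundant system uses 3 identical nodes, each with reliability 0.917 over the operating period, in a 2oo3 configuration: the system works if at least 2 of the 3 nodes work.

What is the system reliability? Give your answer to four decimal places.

R = Σ_{i=2}^{3} C(3,i) p^i (1−p)^{3−i} with p = 0.917
C(3,2)·0.917^2·0.083^1 = 0.209381
C(3,3)·0.917^3·0.083^0 = 0.771095
Sum = 0.9805

0.9805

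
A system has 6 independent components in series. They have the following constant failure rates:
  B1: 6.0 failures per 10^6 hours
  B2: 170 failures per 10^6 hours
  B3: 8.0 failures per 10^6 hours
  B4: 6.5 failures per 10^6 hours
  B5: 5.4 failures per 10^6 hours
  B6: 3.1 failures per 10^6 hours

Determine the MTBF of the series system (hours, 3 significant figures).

Series of exponential components: λ_sys = Σ λ_i
λ_sys = 0.0000060 + 0.00017 + 0.0000080 + 0.0000065 + 0.0000054 + 0.0000031 = 1.9900e-04 /h
MTBF = 1 / λ_sys = 5030 h

5030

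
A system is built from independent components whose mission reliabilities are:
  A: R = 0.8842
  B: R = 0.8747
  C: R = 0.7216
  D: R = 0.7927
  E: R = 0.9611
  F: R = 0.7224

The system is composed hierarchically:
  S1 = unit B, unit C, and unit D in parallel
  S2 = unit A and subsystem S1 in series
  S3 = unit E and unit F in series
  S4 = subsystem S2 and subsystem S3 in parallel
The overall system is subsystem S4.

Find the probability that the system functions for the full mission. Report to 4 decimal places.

0.9626

Parallel (B, C, and D): 1 − (1 − 0.874700)(1 − 0.721600)(1 − 0.792700) = 0.992769
Series (A and [0.992769]): 0.884200 × 0.992769 = 0.877806
Series (E and F): 0.961100 × 0.722400 = 0.694299
Parallel ([0.877806] and [0.694299]): 1 − (1 − 0.877806)(1 − 0.694299) = 0.9626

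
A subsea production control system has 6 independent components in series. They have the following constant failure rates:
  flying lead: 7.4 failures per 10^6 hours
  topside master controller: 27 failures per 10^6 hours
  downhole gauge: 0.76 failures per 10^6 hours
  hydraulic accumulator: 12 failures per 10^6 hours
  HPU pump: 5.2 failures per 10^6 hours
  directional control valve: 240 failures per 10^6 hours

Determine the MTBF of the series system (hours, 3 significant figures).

Series of exponential components: λ_sys = Σ λ_i
λ_sys = 0.0000074 + 0.000027 + 0.00000076 + 0.000012 + 0.0000052 + 0.00024 = 2.9236e-04 /h
MTBF = 1 / λ_sys = 3420 h

3420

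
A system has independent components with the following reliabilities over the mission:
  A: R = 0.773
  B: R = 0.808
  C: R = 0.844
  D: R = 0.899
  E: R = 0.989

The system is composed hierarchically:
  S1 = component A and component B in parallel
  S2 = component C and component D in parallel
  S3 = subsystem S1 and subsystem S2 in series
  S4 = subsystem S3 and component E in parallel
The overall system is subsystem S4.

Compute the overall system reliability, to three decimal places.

Parallel (A and B): 1 − (1 − 0.77300)(1 − 0.80800) = 0.95642
Parallel (C and D): 1 − (1 − 0.84400)(1 − 0.89900) = 0.98424
Series ([0.95642] and [0.98424]): 0.95642 × 0.98424 = 0.94135
Parallel ([0.94135] and E): 1 − (1 − 0.94135)(1 − 0.98900) = 0.999

0.999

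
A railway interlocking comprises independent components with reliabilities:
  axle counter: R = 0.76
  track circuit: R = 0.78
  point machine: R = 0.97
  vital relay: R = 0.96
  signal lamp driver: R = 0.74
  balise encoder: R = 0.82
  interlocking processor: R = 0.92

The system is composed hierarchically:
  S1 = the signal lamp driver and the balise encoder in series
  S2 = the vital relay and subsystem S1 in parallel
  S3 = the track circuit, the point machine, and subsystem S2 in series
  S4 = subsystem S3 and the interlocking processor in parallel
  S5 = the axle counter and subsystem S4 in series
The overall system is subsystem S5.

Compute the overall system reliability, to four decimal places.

0.7445

Series (signal lamp driver and balise encoder): 0.740000 × 0.820000 = 0.606800
Parallel (vital relay and [0.606800]): 1 − (1 − 0.960000)(1 − 0.606800) = 0.984272
Series (track circuit, point machine, and [0.984272]): 0.780000 × 0.970000 × 0.984272 = 0.744700
Parallel ([0.744700] and interlocking processor): 1 − (1 − 0.744700)(1 − 0.920000) = 0.979576
Series (axle counter and [0.979576]): 0.760000 × 0.979576 = 0.7445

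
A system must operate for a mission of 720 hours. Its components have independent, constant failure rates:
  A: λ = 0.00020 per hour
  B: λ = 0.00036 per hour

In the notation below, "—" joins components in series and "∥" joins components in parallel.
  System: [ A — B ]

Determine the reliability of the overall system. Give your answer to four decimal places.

0.6682

R(A) = exp(−0.00020 × 720) = 0.865888
R(B) = exp(−0.00036 × 720) = 0.771669
Series (A and B): 0.865888 × 0.771669 = 0.6682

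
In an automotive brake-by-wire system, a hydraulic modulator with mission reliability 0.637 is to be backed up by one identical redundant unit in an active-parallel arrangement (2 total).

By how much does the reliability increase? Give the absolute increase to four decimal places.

R_before = 0.637
R_after = 1 − (1 − 0.637)^2 = 0.8682
ΔR = 0.8682 − 0.637 = 0.2312

0.2312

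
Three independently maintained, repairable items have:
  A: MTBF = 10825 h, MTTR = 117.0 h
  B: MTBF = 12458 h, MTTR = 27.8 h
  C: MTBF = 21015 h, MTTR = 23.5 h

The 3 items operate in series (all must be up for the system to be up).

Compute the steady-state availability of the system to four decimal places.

0.9860

A(A) = MTBF/(MTBF+MTTR) = 10825/(10825+117.0) = 0.989307
A(B) = MTBF/(MTBF+MTTR) = 12458/(12458+27.8) = 0.997773
A(C) = MTBF/(MTBF+MTTR) = 21015/(21015+23.5) = 0.998883
Series availability: 0.989307 × 0.997773 × 0.998883 = 0.9860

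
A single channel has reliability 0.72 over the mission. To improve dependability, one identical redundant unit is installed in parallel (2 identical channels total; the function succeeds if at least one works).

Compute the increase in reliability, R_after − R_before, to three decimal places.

R_before = 0.72
R_after = 1 − (1 − 0.72)^2 = 0.922
ΔR = 0.922 − 0.72 = 0.202

0.202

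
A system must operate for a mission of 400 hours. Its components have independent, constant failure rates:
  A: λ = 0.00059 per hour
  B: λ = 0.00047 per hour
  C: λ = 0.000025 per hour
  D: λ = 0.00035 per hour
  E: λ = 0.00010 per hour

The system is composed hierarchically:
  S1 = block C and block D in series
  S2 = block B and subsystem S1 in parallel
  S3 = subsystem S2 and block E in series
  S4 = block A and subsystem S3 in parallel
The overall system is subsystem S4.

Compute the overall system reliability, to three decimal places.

R(A) = exp(−0.00059 × 400) = 0.78978
R(B) = exp(−0.00047 × 400) = 0.82861
R(C) = exp(−0.000025 × 400) = 0.99005
R(D) = exp(−0.00035 × 400) = 0.86936
R(E) = exp(−0.00010 × 400) = 0.96079
Series (C and D): 0.99005 × 0.86936 = 0.86071
Parallel (B and [0.86071]): 1 − (1 − 0.82861)(1 − 0.86071) = 0.97613
Series ([0.97613] and E): 0.97613 × 0.96079 = 0.93786
Parallel (A and [0.93786]): 1 − (1 − 0.78978)(1 − 0.93786) = 0.987

0.987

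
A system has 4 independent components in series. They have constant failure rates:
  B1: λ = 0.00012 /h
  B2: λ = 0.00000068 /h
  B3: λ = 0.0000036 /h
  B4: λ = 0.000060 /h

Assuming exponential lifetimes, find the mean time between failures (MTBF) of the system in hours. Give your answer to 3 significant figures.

Series of exponential components: λ_sys = Σ λ_i
λ_sys = 0.00012 + 0.00000068 + 0.0000036 + 0.000060 = 1.8428e-04 /h
MTBF = 1 / λ_sys = 5430 h

5430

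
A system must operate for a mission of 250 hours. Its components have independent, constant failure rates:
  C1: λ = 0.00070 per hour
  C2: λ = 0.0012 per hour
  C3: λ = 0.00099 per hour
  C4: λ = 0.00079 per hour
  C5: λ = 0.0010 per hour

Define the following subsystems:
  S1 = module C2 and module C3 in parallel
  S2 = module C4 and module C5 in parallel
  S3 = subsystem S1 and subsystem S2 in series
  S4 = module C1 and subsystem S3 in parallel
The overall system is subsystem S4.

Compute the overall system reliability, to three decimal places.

R(C1) = exp(−0.00070 × 250) = 0.83946
R(C2) = exp(−0.0012 × 250) = 0.74082
R(C3) = exp(−0.00099 × 250) = 0.78075
R(C4) = exp(−0.00079 × 250) = 0.82078
R(C5) = exp(−0.0010 × 250) = 0.77880
Parallel (C2 and C3): 1 − (1 − 0.74082)(1 − 0.78075) = 0.94317
Parallel (C4 and C5): 1 − (1 − 0.82078)(1 − 0.77880) = 0.96036
Series ([0.94317] and [0.96036]): 0.94317 × 0.96036 = 0.90578
Parallel (C1 and [0.90578]): 1 − (1 − 0.83946)(1 − 0.90578) = 0.985

0.985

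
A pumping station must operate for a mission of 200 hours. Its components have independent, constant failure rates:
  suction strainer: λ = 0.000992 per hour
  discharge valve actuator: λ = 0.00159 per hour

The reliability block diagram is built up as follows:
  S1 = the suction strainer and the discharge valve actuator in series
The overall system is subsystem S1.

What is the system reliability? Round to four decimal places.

0.5967

R(suction strainer) = exp(−0.000992 × 200) = 0.820042
R(discharge valve actuator) = exp(−0.00159 × 200) = 0.727603
Series (suction strainer and discharge valve actuator): 0.820042 × 0.727603 = 0.5967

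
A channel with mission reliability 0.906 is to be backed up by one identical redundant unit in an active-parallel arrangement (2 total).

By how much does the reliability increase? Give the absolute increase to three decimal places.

0.085

R_before = 0.906
R_after = 1 − (1 − 0.906)^2 = 0.991
ΔR = 0.991 − 0.906 = 0.085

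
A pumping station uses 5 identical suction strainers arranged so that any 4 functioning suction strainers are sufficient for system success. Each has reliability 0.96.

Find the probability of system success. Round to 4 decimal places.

0.9852

R = Σ_{i=4}^{5} C(5,i) p^i (1−p)^{5−i} with p = 0.96
C(5,4)·0.96^4·0.04^1 = 0.169869
C(5,5)·0.96^5·0.04^0 = 0.815373
Sum = 0.9852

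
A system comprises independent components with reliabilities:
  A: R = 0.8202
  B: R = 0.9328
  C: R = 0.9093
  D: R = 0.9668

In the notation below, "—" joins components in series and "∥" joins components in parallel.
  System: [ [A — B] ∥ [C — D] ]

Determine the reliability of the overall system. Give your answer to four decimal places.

Series (A and B): 0.820200 × 0.932800 = 0.765083
Series (C and D): 0.909300 × 0.966800 = 0.879111
Parallel ([0.765083] and [0.879111]): 1 − (1 − 0.765083)(1 − 0.879111) = 0.9716

0.9716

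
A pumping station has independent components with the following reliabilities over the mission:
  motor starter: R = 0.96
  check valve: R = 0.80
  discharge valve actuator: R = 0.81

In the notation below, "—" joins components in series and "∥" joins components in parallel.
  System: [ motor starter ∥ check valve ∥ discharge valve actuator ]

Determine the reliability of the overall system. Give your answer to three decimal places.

Parallel (motor starter, check valve, and discharge valve actuator): 1 − (1 − 0.96000)(1 − 0.80000)(1 − 0.81000) = 0.998

0.998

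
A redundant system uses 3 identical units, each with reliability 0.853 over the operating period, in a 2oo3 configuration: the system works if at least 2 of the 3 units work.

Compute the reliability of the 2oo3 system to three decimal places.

0.942

R = Σ_{i=2}^{3} C(3,i) p^i (1−p)^{3−i} with p = 0.853
C(3,2)·0.853^2·0.147^1 = 0.32088
C(3,3)·0.853^3·0.147^0 = 0.62065
Sum = 0.942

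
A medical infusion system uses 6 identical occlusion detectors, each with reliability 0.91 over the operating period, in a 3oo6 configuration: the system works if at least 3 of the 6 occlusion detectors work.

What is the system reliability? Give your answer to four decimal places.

R = Σ_{i=3}^{6} C(6,i) p^i (1−p)^{6−i} with p = 0.91
C(6,3)·0.91^3·0.09^3 = 0.010987
C(6,4)·0.91^4·0.09^2 = 0.083319
C(6,5)·0.91^5·0.09^1 = 0.336977
C(6,6)·0.91^6·0.09^0 = 0.567869
Sum = 0.9992

0.9992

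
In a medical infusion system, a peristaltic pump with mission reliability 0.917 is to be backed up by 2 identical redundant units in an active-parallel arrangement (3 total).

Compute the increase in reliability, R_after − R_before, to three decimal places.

R_before = 0.917
R_after = 1 − (1 − 0.917)^3 = 0.999
ΔR = 0.999 − 0.917 = 0.082

0.082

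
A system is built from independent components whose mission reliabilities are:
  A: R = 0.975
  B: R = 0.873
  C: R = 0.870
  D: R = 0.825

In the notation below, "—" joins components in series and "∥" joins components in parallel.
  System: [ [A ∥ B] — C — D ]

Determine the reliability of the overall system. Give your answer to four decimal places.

0.7155

Parallel (A and B): 1 − (1 − 0.975000)(1 − 0.873000) = 0.996825
Series ([0.996825], C, and D): 0.996825 × 0.870000 × 0.825000 = 0.7155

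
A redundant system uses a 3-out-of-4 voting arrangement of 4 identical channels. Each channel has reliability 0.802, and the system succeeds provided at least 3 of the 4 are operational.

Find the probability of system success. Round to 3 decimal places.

0.822

R = Σ_{i=3}^{4} C(4,i) p^i (1−p)^{4−i} with p = 0.802
C(4,3)·0.802^3·0.198^1 = 0.40855
C(4,4)·0.802^4·0.198^0 = 0.41371
Sum = 0.822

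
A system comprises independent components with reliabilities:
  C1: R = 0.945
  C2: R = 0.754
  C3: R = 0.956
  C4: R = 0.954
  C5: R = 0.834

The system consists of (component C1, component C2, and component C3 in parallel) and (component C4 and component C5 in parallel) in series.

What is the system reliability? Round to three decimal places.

0.992

Parallel (C1, C2, and C3): 1 − (1 − 0.94500)(1 − 0.75400)(1 − 0.95600) = 0.99940
Parallel (C4 and C5): 1 − (1 − 0.95400)(1 − 0.83400) = 0.99236
Series ([0.99940] and [0.99236]): 0.99940 × 0.99236 = 0.992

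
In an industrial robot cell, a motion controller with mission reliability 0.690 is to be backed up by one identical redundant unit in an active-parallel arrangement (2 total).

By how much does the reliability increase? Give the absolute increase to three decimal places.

0.214

R_before = 0.690
R_after = 1 − (1 − 0.690)^2 = 0.904
ΔR = 0.904 − 0.690 = 0.214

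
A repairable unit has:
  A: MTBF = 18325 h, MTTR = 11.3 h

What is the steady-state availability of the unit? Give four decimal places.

A(A) = MTBF/(MTBF+MTTR) = 18325/(18325+11.3) = 0.9994

0.9994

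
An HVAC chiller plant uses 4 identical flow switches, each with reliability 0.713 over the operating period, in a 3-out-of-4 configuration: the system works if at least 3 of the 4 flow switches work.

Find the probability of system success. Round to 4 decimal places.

R = Σ_{i=3}^{4} C(4,i) p^i (1−p)^{4−i} with p = 0.713
C(4,3)·0.713^3·0.287^1 = 0.416112
C(4,4)·0.713^4·0.287^0 = 0.258439
Sum = 0.6746

0.6746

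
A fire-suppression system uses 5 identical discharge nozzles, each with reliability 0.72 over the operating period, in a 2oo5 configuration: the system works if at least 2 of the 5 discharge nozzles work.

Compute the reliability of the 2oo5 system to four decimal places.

R = Σ_{i=2}^{5} C(5,i) p^i (1−p)^{5−i} with p = 0.72
C(5,2)·0.72^2·0.28^3 = 0.113799
C(5,3)·0.72^3·0.28^2 = 0.292626
C(5,4)·0.72^4·0.28^1 = 0.376234
C(5,5)·0.72^5·0.28^0 = 0.193492
Sum = 0.9762

0.9762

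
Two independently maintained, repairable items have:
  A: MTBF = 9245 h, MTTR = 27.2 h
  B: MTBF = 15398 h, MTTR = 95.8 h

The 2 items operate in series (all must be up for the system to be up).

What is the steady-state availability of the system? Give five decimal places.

0.99090

A(A) = MTBF/(MTBF+MTTR) = 9245/(9245+27.2) = 0.997066
A(B) = MTBF/(MTBF+MTTR) = 15398/(15398+95.8) = 0.993817
Series availability: 0.997066 × 0.993817 = 0.99090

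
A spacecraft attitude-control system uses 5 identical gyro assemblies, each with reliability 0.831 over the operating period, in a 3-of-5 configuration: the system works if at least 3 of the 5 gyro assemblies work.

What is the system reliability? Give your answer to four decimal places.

R = Σ_{i=3}^{5} C(5,i) p^i (1−p)^{5−i} with p = 0.831
C(5,3)·0.831^3·0.169^2 = 0.163899
C(5,4)·0.831^4·0.169^1 = 0.402959
C(5,5)·0.831^5·0.169^0 = 0.396283
Sum = 0.9631

0.9631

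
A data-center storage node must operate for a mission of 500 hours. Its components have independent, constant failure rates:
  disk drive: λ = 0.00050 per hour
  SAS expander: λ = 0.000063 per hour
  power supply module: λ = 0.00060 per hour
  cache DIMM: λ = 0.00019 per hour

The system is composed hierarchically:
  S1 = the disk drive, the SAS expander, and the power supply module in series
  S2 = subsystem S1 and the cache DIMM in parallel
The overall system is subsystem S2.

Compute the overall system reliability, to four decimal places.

R(disk drive) = exp(−0.00050 × 500) = 0.778801
R(SAS expander) = exp(−0.000063 × 500) = 0.968991
R(power supply module) = exp(−0.00060 × 500) = 0.740818
R(cache DIMM) = exp(−0.00019 × 500) = 0.909373
Series (disk drive, SAS expander, and power supply module): 0.778801 × 0.968991 × 0.740818 = 0.559059
Parallel ([0.559059] and cache DIMM): 1 − (1 − 0.559059)(1 − 0.909373) = 0.9600

0.9600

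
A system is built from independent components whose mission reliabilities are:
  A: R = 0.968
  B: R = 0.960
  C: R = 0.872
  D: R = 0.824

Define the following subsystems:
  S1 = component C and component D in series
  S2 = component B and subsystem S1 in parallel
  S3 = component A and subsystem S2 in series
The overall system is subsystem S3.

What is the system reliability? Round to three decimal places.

0.957

Series (C and D): 0.87200 × 0.82400 = 0.71853
Parallel (B and [0.71853]): 1 − (1 − 0.96000)(1 − 0.71853) = 0.98874
Series (A and [0.98874]): 0.96800 × 0.98874 = 0.957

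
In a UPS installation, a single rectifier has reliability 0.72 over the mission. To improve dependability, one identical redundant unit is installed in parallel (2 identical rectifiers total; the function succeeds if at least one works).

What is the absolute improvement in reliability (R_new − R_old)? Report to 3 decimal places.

0.202

R_before = 0.72
R_after = 1 − (1 − 0.72)^2 = 0.922
ΔR = 0.922 − 0.72 = 0.202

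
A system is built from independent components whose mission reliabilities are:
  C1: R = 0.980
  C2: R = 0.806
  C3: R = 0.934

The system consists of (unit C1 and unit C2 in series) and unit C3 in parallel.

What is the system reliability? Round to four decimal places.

0.9861

Series (C1 and C2): 0.980000 × 0.806000 = 0.789880
Parallel ([0.789880] and C3): 1 − (1 − 0.789880)(1 − 0.934000) = 0.9861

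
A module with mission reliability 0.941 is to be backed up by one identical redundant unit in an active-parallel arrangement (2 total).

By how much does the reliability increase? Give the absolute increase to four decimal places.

0.0555

R_before = 0.941
R_after = 1 − (1 − 0.941)^2 = 0.9965
ΔR = 0.9965 − 0.941 = 0.0555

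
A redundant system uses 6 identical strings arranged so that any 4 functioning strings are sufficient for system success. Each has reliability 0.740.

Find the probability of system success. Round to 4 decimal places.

R = Σ_{i=4}^{6} C(6,i) p^i (1−p)^{6−i} with p = 0.740
C(6,4)·0.740^4·0.260^2 = 0.304064
C(6,5)·0.740^5·0.260^1 = 0.346165
C(6,6)·0.740^6·0.260^0 = 0.164206
Sum = 0.8144

0.8144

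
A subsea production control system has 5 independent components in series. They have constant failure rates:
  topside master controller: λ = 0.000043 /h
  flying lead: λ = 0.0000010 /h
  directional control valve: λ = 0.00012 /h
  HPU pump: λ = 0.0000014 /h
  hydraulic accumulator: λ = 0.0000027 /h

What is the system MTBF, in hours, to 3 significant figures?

5950

Series of exponential components: λ_sys = Σ λ_i
λ_sys = 0.000043 + 0.0000010 + 0.00012 + 0.0000014 + 0.0000027 = 1.6810e-04 /h
MTBF = 1 / λ_sys = 5950 h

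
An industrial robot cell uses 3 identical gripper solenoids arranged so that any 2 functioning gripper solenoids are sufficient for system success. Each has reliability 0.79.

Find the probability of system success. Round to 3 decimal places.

R = Σ_{i=2}^{3} C(3,i) p^i (1−p)^{3−i} with p = 0.79
C(3,2)·0.79^2·0.21^1 = 0.39318
C(3,3)·0.79^3·0.21^0 = 0.49304
Sum = 0.886

0.886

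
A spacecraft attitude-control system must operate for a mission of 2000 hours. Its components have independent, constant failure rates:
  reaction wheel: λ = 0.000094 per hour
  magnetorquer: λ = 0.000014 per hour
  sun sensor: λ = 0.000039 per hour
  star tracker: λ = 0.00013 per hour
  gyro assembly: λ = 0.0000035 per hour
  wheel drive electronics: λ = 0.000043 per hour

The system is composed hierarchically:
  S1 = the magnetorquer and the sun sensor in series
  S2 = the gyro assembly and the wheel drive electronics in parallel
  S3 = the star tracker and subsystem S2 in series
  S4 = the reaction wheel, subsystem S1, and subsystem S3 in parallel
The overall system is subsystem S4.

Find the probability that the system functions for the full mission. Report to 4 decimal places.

R(reaction wheel) = exp(−0.000094 × 2000) = 0.828615
R(magnetorquer) = exp(−0.000014 × 2000) = 0.972388
R(sun sensor) = exp(−0.000039 × 2000) = 0.924964
R(star tracker) = exp(−0.00013 × 2000) = 0.771052
R(gyro assembly) = exp(−0.0000035 × 2000) = 0.993024
R(wheel drive electronics) = exp(−0.000043 × 2000) = 0.917594
Series (magnetorquer and sun sensor): 0.972388 × 0.924964 = 0.899424
Parallel (gyro assembly and wheel drive electronics): 1 − (1 − 0.993024)(1 − 0.917594) = 0.999425
Series (star tracker and [0.999425]): 0.771052 × 0.999425 = 0.770609
Parallel (reaction wheel, [0.899424], and [0.770609]): 1 − (1 − 0.828615)(1 − 0.899424)(1 − 0.770609) = 0.9960

0.9960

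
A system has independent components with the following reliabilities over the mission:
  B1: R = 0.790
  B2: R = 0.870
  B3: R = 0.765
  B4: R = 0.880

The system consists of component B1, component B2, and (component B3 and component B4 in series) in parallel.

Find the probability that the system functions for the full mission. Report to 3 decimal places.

0.991

Series (B3 and B4): 0.76500 × 0.88000 = 0.67320
Parallel (B1, B2, and [0.67320]): 1 − (1 − 0.79000)(1 − 0.87000)(1 − 0.67320) = 0.991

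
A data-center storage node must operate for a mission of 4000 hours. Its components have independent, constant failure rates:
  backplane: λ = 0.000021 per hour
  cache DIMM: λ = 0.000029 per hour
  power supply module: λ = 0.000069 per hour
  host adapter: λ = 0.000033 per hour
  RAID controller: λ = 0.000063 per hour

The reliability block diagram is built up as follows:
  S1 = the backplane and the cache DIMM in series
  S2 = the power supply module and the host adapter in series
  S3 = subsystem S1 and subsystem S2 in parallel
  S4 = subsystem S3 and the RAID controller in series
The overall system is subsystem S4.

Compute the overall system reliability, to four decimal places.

0.7300

R(backplane) = exp(−0.000021 × 4000) = 0.919431
R(cache DIMM) = exp(−0.000029 × 4000) = 0.890475
R(power supply module) = exp(−0.000069 × 4000) = 0.758813
R(host adapter) = exp(−0.000033 × 4000) = 0.876341
R(RAID controller) = exp(−0.000063 × 4000) = 0.777245
Series (backplane and cache DIMM): 0.919431 × 0.890475 = 0.818730
Series (power supply module and host adapter): 0.758813 × 0.876341 = 0.664979
Parallel ([0.818730] and [0.664979]): 1 − (1 − 0.818730)(1 − 0.664979) = 0.939271
Series ([0.939271] and RAID controller): 0.939271 × 0.777245 = 0.7300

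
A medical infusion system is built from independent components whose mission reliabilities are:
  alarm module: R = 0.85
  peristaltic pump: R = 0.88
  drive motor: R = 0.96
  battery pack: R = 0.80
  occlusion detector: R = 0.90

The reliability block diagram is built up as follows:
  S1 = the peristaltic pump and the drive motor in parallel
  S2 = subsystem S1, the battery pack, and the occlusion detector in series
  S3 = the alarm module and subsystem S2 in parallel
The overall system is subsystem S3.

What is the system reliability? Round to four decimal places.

Parallel (peristaltic pump and drive motor): 1 − (1 − 0.880000)(1 − 0.960000) = 0.995200
Series ([0.995200], battery pack, and occlusion detector): 0.995200 × 0.800000 × 0.900000 = 0.716544
Parallel (alarm module and [0.716544]): 1 − (1 − 0.850000)(1 − 0.716544) = 0.9575

0.9575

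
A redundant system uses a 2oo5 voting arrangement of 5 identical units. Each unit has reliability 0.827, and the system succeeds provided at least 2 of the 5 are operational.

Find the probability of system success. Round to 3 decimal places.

0.996

R = Σ_{i=2}^{5} C(5,i) p^i (1−p)^{5−i} with p = 0.827
C(5,2)·0.827^2·0.173^3 = 0.03541
C(5,3)·0.827^3·0.173^2 = 0.16928
C(5,4)·0.827^4·0.173^1 = 0.40461
C(5,5)·0.827^5·0.173^0 = 0.38684
Sum = 0.996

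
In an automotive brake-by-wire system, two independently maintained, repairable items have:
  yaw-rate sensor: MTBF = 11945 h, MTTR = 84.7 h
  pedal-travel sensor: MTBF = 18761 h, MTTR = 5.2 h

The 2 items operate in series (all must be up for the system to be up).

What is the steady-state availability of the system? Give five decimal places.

0.99268

A(yaw-rate sensor) = MTBF/(MTBF+MTTR) = 11945/(11945+84.7) = 0.992959
A(pedal-travel sensor) = MTBF/(MTBF+MTTR) = 18761/(18761+5.2) = 0.999723
Series availability: 0.992959 × 0.999723 = 0.99268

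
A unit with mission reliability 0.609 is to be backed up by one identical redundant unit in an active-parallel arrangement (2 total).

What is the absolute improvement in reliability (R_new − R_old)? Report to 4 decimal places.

R_before = 0.609
R_after = 1 − (1 − 0.609)^2 = 0.8471
ΔR = 0.8471 − 0.609 = 0.2381

0.2381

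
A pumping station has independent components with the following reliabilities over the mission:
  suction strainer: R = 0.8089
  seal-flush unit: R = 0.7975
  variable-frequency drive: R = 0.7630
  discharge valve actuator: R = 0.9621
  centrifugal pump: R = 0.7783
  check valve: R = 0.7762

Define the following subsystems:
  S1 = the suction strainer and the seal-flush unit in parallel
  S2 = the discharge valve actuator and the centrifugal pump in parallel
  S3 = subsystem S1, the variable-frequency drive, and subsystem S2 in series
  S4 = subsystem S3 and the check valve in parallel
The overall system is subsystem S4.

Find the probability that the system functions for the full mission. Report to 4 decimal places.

Parallel (suction strainer and seal-flush unit): 1 − (1 − 0.808900)(1 − 0.797500) = 0.961302
Parallel (discharge valve actuator and centrifugal pump): 1 − (1 − 0.962100)(1 − 0.778300) = 0.991598
Series ([0.961302], variable-frequency drive, and [0.991598]): 0.961302 × 0.763000 × 0.991598 = 0.727311
Parallel ([0.727311] and check valve): 1 − (1 − 0.727311)(1 − 0.776200) = 0.9390

0.9390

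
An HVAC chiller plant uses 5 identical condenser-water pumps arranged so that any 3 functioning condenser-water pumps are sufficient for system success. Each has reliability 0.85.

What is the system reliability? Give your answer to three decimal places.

0.973

R = Σ_{i=3}^{5} C(5,i) p^i (1−p)^{5−i} with p = 0.85
C(5,3)·0.85^3·0.15^2 = 0.13818
C(5,4)·0.85^4·0.15^1 = 0.39150
C(5,5)·0.85^5·0.15^0 = 0.44371
Sum = 0.973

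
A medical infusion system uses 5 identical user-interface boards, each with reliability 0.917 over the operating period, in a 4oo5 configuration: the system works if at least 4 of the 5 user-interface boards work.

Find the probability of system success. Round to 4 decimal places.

0.9418

R = Σ_{i=4}^{5} C(5,i) p^i (1−p)^{5−i} with p = 0.917
C(5,4)·0.917^4·0.083^1 = 0.293444
C(5,5)·0.917^5·0.083^0 = 0.648405
Sum = 0.9418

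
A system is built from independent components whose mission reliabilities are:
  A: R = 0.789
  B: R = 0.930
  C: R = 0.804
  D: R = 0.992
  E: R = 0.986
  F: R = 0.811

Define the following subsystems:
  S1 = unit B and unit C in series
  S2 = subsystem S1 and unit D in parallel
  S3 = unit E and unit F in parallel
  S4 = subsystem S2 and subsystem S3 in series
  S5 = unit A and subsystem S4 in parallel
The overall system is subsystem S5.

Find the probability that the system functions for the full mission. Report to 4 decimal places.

0.9990

Series (B and C): 0.930000 × 0.804000 = 0.747720
Parallel ([0.747720] and D): 1 − (1 − 0.747720)(1 − 0.992000) = 0.997982
Parallel (E and F): 1 − (1 − 0.986000)(1 − 0.811000) = 0.997354
Series ([0.997982] and [0.997354]): 0.997982 × 0.997354 = 0.995341
Parallel (A and [0.995341]): 1 − (1 − 0.789000)(1 − 0.995341) = 0.9990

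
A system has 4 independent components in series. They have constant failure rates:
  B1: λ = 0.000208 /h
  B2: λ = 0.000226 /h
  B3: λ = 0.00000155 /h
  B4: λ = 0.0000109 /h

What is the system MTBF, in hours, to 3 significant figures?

Series of exponential components: λ_sys = Σ λ_i
λ_sys = 0.000208 + 0.000226 + 0.00000155 + 0.0000109 = 4.4645e-04 /h
MTBF = 1 / λ_sys = 2240 h

2240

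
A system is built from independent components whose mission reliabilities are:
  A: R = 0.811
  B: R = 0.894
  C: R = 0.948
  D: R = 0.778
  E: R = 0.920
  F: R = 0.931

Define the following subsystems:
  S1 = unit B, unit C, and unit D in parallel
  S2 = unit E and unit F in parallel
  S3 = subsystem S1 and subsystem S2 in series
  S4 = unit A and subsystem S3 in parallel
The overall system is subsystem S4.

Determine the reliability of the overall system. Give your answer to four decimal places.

0.9987

Parallel (B, C, and D): 1 − (1 − 0.894000)(1 − 0.948000)(1 − 0.778000) = 0.998776
Parallel (E and F): 1 − (1 − 0.920000)(1 − 0.931000) = 0.994480
Series ([0.998776] and [0.994480]): 0.998776 × 0.994480 = 0.993263
Parallel (A and [0.993263]): 1 − (1 − 0.811000)(1 − 0.993263) = 0.9987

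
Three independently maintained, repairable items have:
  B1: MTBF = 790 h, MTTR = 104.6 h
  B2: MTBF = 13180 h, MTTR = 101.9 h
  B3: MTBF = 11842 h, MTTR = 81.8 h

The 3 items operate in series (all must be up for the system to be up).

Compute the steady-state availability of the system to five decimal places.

A(B1) = MTBF/(MTBF+MTTR) = 790/(790+104.6) = 0.883076
A(B2) = MTBF/(MTBF+MTTR) = 13180/(13180+101.9) = 0.992328
A(B3) = MTBF/(MTBF+MTTR) = 11842/(11842+81.8) = 0.993140
Series availability: 0.883076 × 0.992328 × 0.993140 = 0.87029

0.87029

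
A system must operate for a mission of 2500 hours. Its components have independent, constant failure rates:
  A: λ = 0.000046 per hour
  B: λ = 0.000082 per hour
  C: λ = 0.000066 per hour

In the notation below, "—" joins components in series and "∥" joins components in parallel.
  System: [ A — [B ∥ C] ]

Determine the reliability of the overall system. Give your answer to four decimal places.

R(A) = exp(−0.000046 × 2500) = 0.891366
R(B) = exp(−0.000082 × 2500) = 0.814647
R(C) = exp(−0.000066 × 2500) = 0.847894
Parallel (B and C): 1 − (1 − 0.814647)(1 − 0.847894) = 0.971807
Series (A and [0.971807]): 0.891366 × 0.971807 = 0.8662

0.8662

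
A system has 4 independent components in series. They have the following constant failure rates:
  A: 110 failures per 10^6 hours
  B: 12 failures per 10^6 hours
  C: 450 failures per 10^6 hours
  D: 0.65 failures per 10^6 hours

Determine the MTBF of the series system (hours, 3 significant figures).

1750

Series of exponential components: λ_sys = Σ λ_i
λ_sys = 0.00011 + 0.000012 + 0.00045 + 0.00000065 = 5.7265e-04 /h
MTBF = 1 / λ_sys = 1750 h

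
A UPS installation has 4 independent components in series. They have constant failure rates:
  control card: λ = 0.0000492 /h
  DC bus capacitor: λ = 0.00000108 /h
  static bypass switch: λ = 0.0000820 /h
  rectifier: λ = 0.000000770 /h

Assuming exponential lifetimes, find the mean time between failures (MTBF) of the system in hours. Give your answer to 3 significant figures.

Series of exponential components: λ_sys = Σ λ_i
λ_sys = 0.0000492 + 0.00000108 + 0.0000820 + 0.000000770 = 1.3305e-04 /h
MTBF = 1 / λ_sys = 7520 h

7520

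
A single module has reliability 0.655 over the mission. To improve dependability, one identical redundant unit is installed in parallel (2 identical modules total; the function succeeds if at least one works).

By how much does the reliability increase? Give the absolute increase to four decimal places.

0.2260

R_before = 0.655
R_after = 1 − (1 − 0.655)^2 = 0.8810
ΔR = 0.8810 − 0.655 = 0.2260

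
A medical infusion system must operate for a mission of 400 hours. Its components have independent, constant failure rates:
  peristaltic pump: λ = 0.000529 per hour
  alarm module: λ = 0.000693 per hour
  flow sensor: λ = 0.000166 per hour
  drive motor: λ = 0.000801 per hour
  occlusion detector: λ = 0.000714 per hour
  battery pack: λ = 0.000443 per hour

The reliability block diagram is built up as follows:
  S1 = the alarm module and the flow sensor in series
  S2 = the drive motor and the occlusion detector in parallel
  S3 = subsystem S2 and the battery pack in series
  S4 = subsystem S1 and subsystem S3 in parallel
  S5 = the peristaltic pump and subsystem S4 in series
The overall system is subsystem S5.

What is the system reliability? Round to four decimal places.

0.7576

R(peristaltic pump) = exp(−0.000529 × 400) = 0.809288
R(alarm module) = exp(−0.000693 × 400) = 0.757903
R(flow sensor) = exp(−0.000166 × 400) = 0.935756
R(drive motor) = exp(−0.000801 × 400) = 0.725859
R(occlusion detector) = exp(−0.000714 × 400) = 0.751563
R(battery pack) = exp(−0.000443 × 400) = 0.837612
Series (alarm module and flow sensor): 0.757903 × 0.935756 = 0.709212
Parallel (drive motor and occlusion detector): 1 − (1 − 0.725859)(1 − 0.751563) = 0.931893
Series ([0.931893] and battery pack): 0.931893 × 0.837612 = 0.780565
Parallel ([0.709212] and [0.780565]): 1 − (1 − 0.709212)(1 − 0.780565) = 0.936191
Series (peristaltic pump and [0.936191]): 0.809288 × 0.936191 = 0.7576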